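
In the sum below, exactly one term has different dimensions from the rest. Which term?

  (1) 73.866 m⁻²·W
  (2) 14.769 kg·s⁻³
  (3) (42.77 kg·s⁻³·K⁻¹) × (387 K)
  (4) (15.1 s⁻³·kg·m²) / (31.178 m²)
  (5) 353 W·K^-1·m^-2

(5)

Work out the base dimensions of each:
  (1) W·m⁻² = J·s⁻¹·m⁻² = kg·s⁻³
  (2) kg·s⁻³
  (3) [kg·s⁻³·K⁻¹] · [K] = kg·s⁻³
  (4) [kg·m²·s⁻³] / [m²] = kg·s⁻³
  (5) W·m⁻²·K⁻¹ = J·s⁻¹·m⁻²·K⁻¹ = kg·s⁻³·K⁻¹
All reduce to kg·s⁻³ except (5), which is kg·s⁻³·K⁻¹.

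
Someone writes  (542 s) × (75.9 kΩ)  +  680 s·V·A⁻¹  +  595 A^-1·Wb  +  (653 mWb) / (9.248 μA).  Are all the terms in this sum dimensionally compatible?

Yes

In SI base units:
  (542 s) × (75.9 kΩ):  [s] · [kg·m²·s⁻³·A⁻²] = kg·m²·s⁻²·A⁻²
  680 s·V·A⁻¹:  V·s·A⁻¹ = J·C⁻¹·s·A⁻¹ = kg·m²·s⁻²·A⁻²
  595 A^-1·Wb:  Wb·A⁻¹ = V·s·A⁻¹ = kg·m²·s⁻²·A⁻²
  (653 mWb) / (9.248 μA):  [kg·m²·s⁻²·A⁻¹] / [A] = kg·m²·s⁻²·A⁻²
Every term reduces to kg·m²·s⁻²·A⁻².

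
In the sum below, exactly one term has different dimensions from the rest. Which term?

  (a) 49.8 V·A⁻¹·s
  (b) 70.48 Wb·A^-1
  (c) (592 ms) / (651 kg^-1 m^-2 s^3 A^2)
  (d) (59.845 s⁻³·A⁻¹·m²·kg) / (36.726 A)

(d)

Work out the base dimensions of each:
  (a) V·s·A⁻¹ = J·C⁻¹·s·A⁻¹ = kg·m²·s⁻²·A⁻²
  (b) Wb·A⁻¹ = V·s·A⁻¹ = kg·m²·s⁻²·A⁻²
  (c) [s] / [kg⁻¹·m⁻²·s³·A²] = kg·m²·s⁻²·A⁻²
  (d) [kg·m²·s⁻³·A⁻¹] / [A] = kg·m²·s⁻³·A⁻²
All reduce to kg·m²·s⁻²·A⁻² except (d), which is kg·m²·s⁻³·A⁻².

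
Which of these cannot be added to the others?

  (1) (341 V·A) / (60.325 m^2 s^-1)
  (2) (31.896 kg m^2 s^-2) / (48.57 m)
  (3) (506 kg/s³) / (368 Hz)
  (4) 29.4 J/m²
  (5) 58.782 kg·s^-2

Work out the base dimensions of each:
  (1) [kg·m²·s⁻³] / [m²·s⁻¹] = kg·s⁻²
  (2) [kg·m²·s⁻²] / [m] = kg·m·s⁻²
  (3) [kg·s⁻³] / [s⁻¹] = kg·s⁻²
  (4) J·m⁻² = N·m·m⁻² = kg·s⁻²
  (5) kg·s⁻²
All reduce to kg·s⁻² except (2), which is kg·m·s⁻².

(2)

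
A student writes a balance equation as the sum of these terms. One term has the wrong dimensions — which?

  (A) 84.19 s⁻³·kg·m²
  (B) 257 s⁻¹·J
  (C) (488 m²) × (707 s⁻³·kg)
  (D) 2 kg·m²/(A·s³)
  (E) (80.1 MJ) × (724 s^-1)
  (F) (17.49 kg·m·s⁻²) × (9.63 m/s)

Work out the base dimensions of each:
  (A) kg·m²·s⁻³
  (B) J·s⁻¹ = N·m·s⁻¹ = kg·m²·s⁻³
  (C) [m²] · [kg·s⁻³] = kg·m²·s⁻³
  (D) kg·m²·s⁻³·A⁻¹
  (E) [kg·m²·s⁻²] · [s⁻¹] = kg·m²·s⁻³
  (F) [kg·m·s⁻²] · [m·s⁻¹] = kg·m²·s⁻³
All reduce to kg·m²·s⁻³ except (D), which is kg·m²·s⁻³·A⁻¹.

(D)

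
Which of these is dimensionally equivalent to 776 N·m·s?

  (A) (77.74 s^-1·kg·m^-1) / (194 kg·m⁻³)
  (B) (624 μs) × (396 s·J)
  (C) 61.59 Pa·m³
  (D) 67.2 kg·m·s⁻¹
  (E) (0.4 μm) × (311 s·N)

(E)

Reference: N·m·s = kg·m·s⁻²·m·s = kg·m²·s⁻¹.
Each option:
  (A) [kg·m⁻¹·s⁻¹] / [kg·m⁻³] = m²·s⁻¹
  (B) [s] · [kg·m²·s⁻¹] = kg·m²
  (C) Pa·m³ = N·m⁻²·m³ = kg·m²·s⁻²
  (D) kg·m·s⁻¹
  (E) [m] · [kg·m·s⁻¹] = kg·m²·s⁻¹  ← same
Only (E) matches kg·m²·s⁻¹.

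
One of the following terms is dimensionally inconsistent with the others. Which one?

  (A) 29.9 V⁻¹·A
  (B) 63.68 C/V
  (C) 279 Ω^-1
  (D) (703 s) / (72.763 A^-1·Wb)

(B)

Work out the base dimensions of each:
  (A) A·V⁻¹ = A·(J·C⁻¹)⁻¹ = kg⁻¹·m⁻²·s³·A²
  (B) C·V⁻¹ = s·A·(J·C⁻¹)⁻¹ = kg⁻¹·m⁻²·s⁴·A²
  (C) Ω⁻¹ = (V·A⁻¹)⁻¹ = kg⁻¹·m⁻²·s³·A²
  (D) [s] / [kg·m²·s⁻²·A⁻²] = kg⁻¹·m⁻²·s³·A²
All reduce to kg⁻¹·m⁻²·s³·A² except (B), which is kg⁻¹·m⁻²·s⁴·A².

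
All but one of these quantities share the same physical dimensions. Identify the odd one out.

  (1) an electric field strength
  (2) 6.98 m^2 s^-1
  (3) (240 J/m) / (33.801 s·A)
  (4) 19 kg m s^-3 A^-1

In SI base units:
  (1) [electric field strength] = kg·m·s⁻³·A⁻¹
  (2) m²·s⁻¹
  (3) [kg·m·s⁻²] / [s·A] = kg·m·s⁻³·A⁻¹
  (4) kg·m·s⁻³·A⁻¹
All reduce to kg·m·s⁻³·A⁻¹ except (2), which is m²·s⁻¹.

(2)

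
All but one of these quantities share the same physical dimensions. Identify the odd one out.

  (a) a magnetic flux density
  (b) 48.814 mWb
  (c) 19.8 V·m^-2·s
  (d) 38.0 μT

Reduce each to base SI dimensions:
  (a) [magnetic flux density] = kg·s⁻²·A⁻¹
  (b) Wb = V·s = kg·m²·s⁻²·A⁻¹
  (c) V·s·m⁻² = J·C⁻¹·s·m⁻² = kg·s⁻²·A⁻¹
  (d) T = Wb·m⁻² = kg·s⁻²·A⁻¹
All reduce to kg·s⁻²·A⁻¹ except (b), which is kg·m²·s⁻²·A⁻¹.

(b)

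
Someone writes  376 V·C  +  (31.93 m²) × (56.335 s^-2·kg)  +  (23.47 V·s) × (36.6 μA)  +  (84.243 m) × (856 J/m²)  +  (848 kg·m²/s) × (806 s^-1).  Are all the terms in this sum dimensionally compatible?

Reduce each to base SI dimensions:
  376 V·C:  C·V = s·A·J·C⁻¹ = kg·m²·s⁻²
  (31.93 m²) × (56.335 s^-2·kg):  [m²] · [kg·s⁻²] = kg·m²·s⁻²
  (23.47 V·s) × (36.6 μA):  [kg·m²·s⁻²·A⁻¹] · [A] = kg·m²·s⁻²
  (84.243 m) × (856 J/m²):  [m] · [kg·s⁻²] = kg·m·s⁻²
  (848 kg·m²/s) × (806 s^-1):  [kg·m²·s⁻¹] · [s⁻¹] = kg·m²·s⁻²
The terms do not share a single dimension (kg·m²·s⁻² vs kg·m·s⁻²).

No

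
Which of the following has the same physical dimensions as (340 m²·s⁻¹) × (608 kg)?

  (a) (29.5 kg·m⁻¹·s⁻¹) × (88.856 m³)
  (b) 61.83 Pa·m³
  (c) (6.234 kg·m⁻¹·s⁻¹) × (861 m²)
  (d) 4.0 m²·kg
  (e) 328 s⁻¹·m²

(a)

Reference: [m²·s⁻¹] · [kg] = kg·m²·s⁻¹.
Each option:
  (a) [kg·m⁻¹·s⁻¹] · [m³] = kg·m²·s⁻¹  ← same
  (b) Pa·m³ = N·m⁻²·m³ = kg·m²·s⁻²
  (c) [kg·m⁻¹·s⁻¹] · [m²] = kg·m·s⁻¹
  (d) kg·m²
  (e) m²·s⁻¹
Only (a) matches kg·m²·s⁻¹.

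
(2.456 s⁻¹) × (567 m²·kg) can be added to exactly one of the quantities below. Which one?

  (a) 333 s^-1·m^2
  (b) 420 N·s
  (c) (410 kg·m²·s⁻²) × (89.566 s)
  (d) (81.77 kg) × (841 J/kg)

(c)

Reference: [s⁻¹] · [kg·m²] = kg·m²·s⁻¹.
Each option:
  (a) m²·s⁻¹
  (b) N·s = kg·m·s⁻²·s = kg·m·s⁻¹
  (c) [kg·m²·s⁻²] · [s] = kg·m²·s⁻¹  ← same
  (d) [kg] · [m²·s⁻²] = kg·m²·s⁻²
Only (c) matches kg·m²·s⁻¹.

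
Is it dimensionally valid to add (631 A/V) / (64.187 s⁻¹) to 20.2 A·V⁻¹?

No

Expand each in SI base units:
  (631 A/V) / (64.187 s⁻¹):  [kg⁻¹·m⁻²·s³·A²] / [s⁻¹] = kg⁻¹·m⁻²·s⁴·A²
  20.2 A·V⁻¹:  A·V⁻¹ = A·(J·C⁻¹)⁻¹ = kg⁻¹·m⁻²·s³·A²
kg⁻¹·m⁻²·s⁴·A² ≠ kg⁻¹·m⁻²·s³·A², so they cannot be added.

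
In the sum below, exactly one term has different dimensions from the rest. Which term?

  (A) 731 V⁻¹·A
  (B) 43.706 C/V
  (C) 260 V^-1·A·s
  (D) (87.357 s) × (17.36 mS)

Expand each in SI base units:
  (A) A·V⁻¹ = A·(J·C⁻¹)⁻¹ = kg⁻¹·m⁻²·s³·A²
  (B) C·V⁻¹ = s·A·(J·C⁻¹)⁻¹ = kg⁻¹·m⁻²·s⁴·A²
  (C) A·s·V⁻¹ = A·s·(J·C⁻¹)⁻¹ = kg⁻¹·m⁻²·s⁴·A²
  (D) [s] · [kg⁻¹·m⁻²·s³·A²] = kg⁻¹·m⁻²·s⁴·A²
All reduce to kg⁻¹·m⁻²·s⁴·A² except (A), which is kg⁻¹·m⁻²·s³·A².

(A)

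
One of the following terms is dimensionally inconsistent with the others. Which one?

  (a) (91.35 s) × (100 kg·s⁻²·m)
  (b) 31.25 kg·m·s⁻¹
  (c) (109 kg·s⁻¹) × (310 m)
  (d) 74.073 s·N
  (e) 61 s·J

Reduce each to base SI dimensions:
  (a) [s] · [kg·m·s⁻²] = kg·m·s⁻¹
  (b) kg·m·s⁻¹
  (c) [kg·s⁻¹] · [m] = kg·m·s⁻¹
  (d) N·s = kg·m·s⁻²·s = kg·m·s⁻¹
  (e) J·s = N·m·s = kg·m²·s⁻¹
All reduce to kg·m·s⁻¹ except (e), which is kg·m²·s⁻¹.

(e)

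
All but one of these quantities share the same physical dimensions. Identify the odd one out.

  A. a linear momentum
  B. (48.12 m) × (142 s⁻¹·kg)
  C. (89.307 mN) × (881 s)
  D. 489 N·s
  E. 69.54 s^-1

Expand each in SI base units:
  A. [linear momentum] = kg·m·s⁻¹
  B. [m] · [kg·s⁻¹] = kg·m·s⁻¹
  C. [kg·m·s⁻²] · [s] = kg·m·s⁻¹
  D. N·s = kg·m·s⁻²·s = kg·m·s⁻¹
  E. s⁻¹
All reduce to kg·m·s⁻¹ except E., which is s⁻¹.

E.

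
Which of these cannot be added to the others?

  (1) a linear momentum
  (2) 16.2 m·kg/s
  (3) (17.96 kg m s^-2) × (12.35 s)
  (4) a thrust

In SI base units:
  (1) [linear momentum] = kg·m·s⁻¹
  (2) kg·m·s⁻¹
  (3) [kg·m·s⁻²] · [s] = kg·m·s⁻¹
  (4) [thrust] = kg·m·s⁻²
All reduce to kg·m·s⁻¹ except (4), which is kg·m·s⁻².

(4)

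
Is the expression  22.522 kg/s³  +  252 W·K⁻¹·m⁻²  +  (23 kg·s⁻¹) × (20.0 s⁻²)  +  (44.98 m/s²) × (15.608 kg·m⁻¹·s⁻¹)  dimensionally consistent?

Dimensions:
  22.522 kg/s³:  kg·s⁻³
  252 W·K⁻¹·m⁻²:  W·m⁻²·K⁻¹ = J·s⁻¹·m⁻²·K⁻¹ = kg·s⁻³·K⁻¹
  (23 kg·s⁻¹) × (20.0 s⁻²):  [kg·s⁻¹] · [s⁻²] = kg·s⁻³
  (44.98 m/s²) × (15.608 kg·m⁻¹·s⁻¹):  [m·s⁻²] · [kg·m⁻¹·s⁻¹] = kg·s⁻³
The terms do not share a single dimension (kg·s⁻³ vs kg·s⁻³·K⁻¹).

No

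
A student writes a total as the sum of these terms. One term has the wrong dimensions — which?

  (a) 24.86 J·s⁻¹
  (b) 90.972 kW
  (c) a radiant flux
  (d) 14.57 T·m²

Dimensions:
  (a) J·s⁻¹ = N·m·s⁻¹ = kg·m²·s⁻³
  (b) W = J·s⁻¹ = kg·m²·s⁻³
  (c) [radiant flux] = kg·m²·s⁻³
  (d) T·m² = Wb·m⁻²·m² = kg·m²·s⁻²·A⁻¹
All reduce to kg·m²·s⁻³ except (d), which is kg·m²·s⁻²·A⁻¹.

(d)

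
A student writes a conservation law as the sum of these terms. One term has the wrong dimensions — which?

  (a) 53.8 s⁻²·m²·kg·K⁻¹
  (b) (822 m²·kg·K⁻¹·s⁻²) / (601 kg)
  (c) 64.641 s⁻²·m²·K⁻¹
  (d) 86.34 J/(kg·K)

(a)

Dimensions:
  (a) kg·m²·s⁻²·K⁻¹
  (b) [kg·m²·s⁻²·K⁻¹] / [kg] = m²·s⁻²·K⁻¹
  (c) m²·s⁻²·K⁻¹
  (d) J·kg⁻¹·K⁻¹ = N·m·kg⁻¹·K⁻¹ = m²·s⁻²·K⁻¹
All reduce to m²·s⁻²·K⁻¹ except (a), which is kg·m²·s⁻²·K⁻¹.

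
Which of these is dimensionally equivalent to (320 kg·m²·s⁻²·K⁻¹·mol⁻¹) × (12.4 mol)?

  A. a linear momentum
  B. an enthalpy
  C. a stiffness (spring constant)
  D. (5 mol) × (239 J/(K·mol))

Reference: [kg·m²·s⁻²·K⁻¹·mol⁻¹] · [mol] = kg·m²·s⁻²·K⁻¹.
Each option:
  A. [linear momentum] = kg·m·s⁻¹
  B. [enthalpy] = kg·m²·s⁻²
  C. [stiffness (spring constant)] = kg·s⁻²
  D. [mol] · [kg·m²·s⁻²·K⁻¹·mol⁻¹] = kg·m²·s⁻²·K⁻¹  ← same
Only D. matches kg·m²·s⁻²·K⁻¹.

D.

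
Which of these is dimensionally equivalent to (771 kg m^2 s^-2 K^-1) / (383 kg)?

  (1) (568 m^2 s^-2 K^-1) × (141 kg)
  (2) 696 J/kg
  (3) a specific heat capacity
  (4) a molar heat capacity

Reference: [kg·m²·s⁻²·K⁻¹] / [kg] = m²·s⁻²·K⁻¹.
Each option:
  (1) [m²·s⁻²·K⁻¹] · [kg] = kg·m²·s⁻²·K⁻¹
  (2) J·kg⁻¹ = N·m·kg⁻¹ = m²·s⁻²
  (3) [specific heat capacity] = m²·s⁻²·K⁻¹  ← same
  (4) [molar heat capacity] = kg·m²·s⁻²·K⁻¹·mol⁻¹
Only (3) matches m²·s⁻²·K⁻¹.

(3)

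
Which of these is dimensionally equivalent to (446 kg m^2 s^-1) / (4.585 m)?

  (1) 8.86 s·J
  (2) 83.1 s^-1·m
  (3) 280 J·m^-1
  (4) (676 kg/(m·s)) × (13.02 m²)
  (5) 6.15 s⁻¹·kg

Reference: [kg·m²·s⁻¹] / [m] = kg·m·s⁻¹.
Each option:
  (1) J·s = N·m·s = kg·m²·s⁻¹
  (2) m·s⁻¹
  (3) J·m⁻¹ = N·m·m⁻¹ = kg·m·s⁻²
  (4) [kg·m⁻¹·s⁻¹] · [m²] = kg·m·s⁻¹  ← same
  (5) kg·s⁻¹
Only (4) matches kg·m·s⁻¹.

(4)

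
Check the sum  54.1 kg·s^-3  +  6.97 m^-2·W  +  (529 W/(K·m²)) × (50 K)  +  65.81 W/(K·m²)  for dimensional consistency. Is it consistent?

In SI base units:
  54.1 kg·s^-3:  kg·s⁻³
  6.97 m^-2·W:  W·m⁻² = J·s⁻¹·m⁻² = kg·s⁻³
  (529 W/(K·m²)) × (50 K):  [kg·s⁻³·K⁻¹] · [K] = kg·s⁻³
  65.81 W/(K·m²):  W·m⁻²·K⁻¹ = J·s⁻¹·m⁻²·K⁻¹ = kg·s⁻³·K⁻¹
The terms do not share a single dimension (kg·s⁻³ vs kg·s⁻³·K⁻¹).

No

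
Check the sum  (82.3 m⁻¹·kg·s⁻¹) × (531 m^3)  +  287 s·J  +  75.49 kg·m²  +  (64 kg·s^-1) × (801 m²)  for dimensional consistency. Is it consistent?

No

In SI base units:
  (82.3 m⁻¹·kg·s⁻¹) × (531 m^3):  [kg·m⁻¹·s⁻¹] · [m³] = kg·m²·s⁻¹
  287 s·J:  J·s = N·m·s = kg·m²·s⁻¹
  75.49 kg·m²:  kg·m²
  (64 kg·s^-1) × (801 m²):  [kg·s⁻¹] · [m²] = kg·m²·s⁻¹
The terms do not share a single dimension (kg·m² vs kg·m²·s⁻¹).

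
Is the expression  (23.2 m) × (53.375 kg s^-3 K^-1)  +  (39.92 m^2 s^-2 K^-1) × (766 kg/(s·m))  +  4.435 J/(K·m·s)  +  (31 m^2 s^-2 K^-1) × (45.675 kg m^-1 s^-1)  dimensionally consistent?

Expand each in SI base units:
  (23.2 m) × (53.375 kg s^-3 K^-1):  [m] · [kg·s⁻³·K⁻¹] = kg·m·s⁻³·K⁻¹
  (39.92 m^2 s^-2 K^-1) × (766 kg/(s·m)):  [m²·s⁻²·K⁻¹] · [kg·m⁻¹·s⁻¹] = kg·m·s⁻³·K⁻¹
  4.435 J/(K·m·s):  J·s⁻¹·m⁻¹·K⁻¹ = N·m·s⁻¹·m⁻¹·K⁻¹ = kg·m·s⁻³·K⁻¹
  (31 m^2 s^-2 K^-1) × (45.675 kg m^-1 s^-1):  [m²·s⁻²·K⁻¹] · [kg·m⁻¹·s⁻¹] = kg·m·s⁻³·K⁻¹
Every term reduces to kg·m·s⁻³·K⁻¹.

Yes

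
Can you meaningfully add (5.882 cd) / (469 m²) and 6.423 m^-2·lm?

Work out the base dimensions of each:
  (5.882 cd) / (469 m²):  [cd] / [m²] = m⁻²·cd
  6.423 m^-2·lm:  lm·m⁻² = cd·m⁻² = m⁻²·cd
Both are m⁻²·cd, so they have the same dimensions and can be added.

Yes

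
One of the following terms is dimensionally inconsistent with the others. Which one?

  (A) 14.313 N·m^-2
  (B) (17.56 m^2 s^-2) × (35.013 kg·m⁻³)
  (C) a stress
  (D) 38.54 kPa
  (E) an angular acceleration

(E)

In SI base units:
  (A) N·m⁻² = kg·m·s⁻²·m⁻² = kg·m⁻¹·s⁻²
  (B) [m²·s⁻²] · [kg·m⁻³] = kg·m⁻¹·s⁻²
  (C) [stress] = kg·m⁻¹·s⁻²
  (D) Pa = N·m⁻² = kg·m⁻¹·s⁻²
  (E) [angular acceleration] = s⁻²
All reduce to kg·m⁻¹·s⁻² except (E), which is s⁻².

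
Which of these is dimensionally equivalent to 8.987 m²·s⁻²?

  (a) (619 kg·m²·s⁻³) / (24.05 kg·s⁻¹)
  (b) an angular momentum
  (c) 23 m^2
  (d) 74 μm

Reference: m²·s⁻².
Each option:
  (a) [kg·m²·s⁻³] / [kg·s⁻¹] = m²·s⁻²  ← same
  (b) [angular momentum] = kg·m²·s⁻¹
  (c) m²
  (d) m
Only (a) matches m²·s⁻².

(a)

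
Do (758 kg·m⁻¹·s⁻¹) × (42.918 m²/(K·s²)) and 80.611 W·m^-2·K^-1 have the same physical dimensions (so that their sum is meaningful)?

No

Work out the base dimensions of each:
  (758 kg·m⁻¹·s⁻¹) × (42.918 m²/(K·s²)):  [kg·m⁻¹·s⁻¹] · [m²·s⁻²·K⁻¹] = kg·m·s⁻³·K⁻¹
  80.611 W·m^-2·K^-1:  W·m⁻²·K⁻¹ = J·s⁻¹·m⁻²·K⁻¹ = kg·s⁻³·K⁻¹
kg·m·s⁻³·K⁻¹ ≠ kg·s⁻³·K⁻¹, so they cannot be added.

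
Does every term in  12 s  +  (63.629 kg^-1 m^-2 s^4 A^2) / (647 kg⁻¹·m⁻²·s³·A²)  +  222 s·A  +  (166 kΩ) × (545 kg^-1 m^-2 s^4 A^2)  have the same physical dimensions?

No

In SI base units:
  12 s:  s
  (63.629 kg^-1 m^-2 s^4 A^2) / (647 kg⁻¹·m⁻²·s³·A²):  [kg⁻¹·m⁻²·s⁴·A²] / [kg⁻¹·m⁻²·s³·A²] = s
  222 s·A:  A·s = s·A
  (166 kΩ) × (545 kg^-1 m^-2 s^4 A^2):  [kg·m²·s⁻³·A⁻²] · [kg⁻¹·m⁻²·s⁴·A²] = s
The terms do not share a single dimension (s vs s·A).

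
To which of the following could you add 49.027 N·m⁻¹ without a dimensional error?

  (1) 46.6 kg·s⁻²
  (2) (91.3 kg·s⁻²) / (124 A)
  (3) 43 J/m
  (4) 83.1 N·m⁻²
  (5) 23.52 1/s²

(1)

Reference: N·m⁻¹ = kg·m·s⁻²·m⁻¹ = kg·s⁻².
Each option:
  (1) kg·s⁻²  ← same
  (2) [kg·s⁻²] / [A] = kg·s⁻²·A⁻¹
  (3) J·m⁻¹ = N·m·m⁻¹ = kg·m·s⁻²
  (4) N·m⁻² = kg·m·s⁻²·m⁻² = kg·m⁻¹·s⁻²
  (5) s⁻²
Only (1) matches kg·s⁻².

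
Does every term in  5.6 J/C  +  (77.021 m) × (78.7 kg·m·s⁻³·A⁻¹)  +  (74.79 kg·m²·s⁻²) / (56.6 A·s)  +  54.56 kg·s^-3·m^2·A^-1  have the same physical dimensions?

Reduce each to base SI dimensions:
  5.6 J/C:  J·C⁻¹ = N·m·(s·A)⁻¹ = kg·m²·s⁻³·A⁻¹
  (77.021 m) × (78.7 kg·m·s⁻³·A⁻¹):  [m] · [kg·m·s⁻³·A⁻¹] = kg·m²·s⁻³·A⁻¹
  (74.79 kg·m²·s⁻²) / (56.6 A·s):  [kg·m²·s⁻²] / [s·A] = kg·m²·s⁻³·A⁻¹
  54.56 kg·s^-3·m^2·A^-1:  kg·m²·s⁻³·A⁻¹
Every term reduces to kg·m²·s⁻³·A⁻¹.

Yes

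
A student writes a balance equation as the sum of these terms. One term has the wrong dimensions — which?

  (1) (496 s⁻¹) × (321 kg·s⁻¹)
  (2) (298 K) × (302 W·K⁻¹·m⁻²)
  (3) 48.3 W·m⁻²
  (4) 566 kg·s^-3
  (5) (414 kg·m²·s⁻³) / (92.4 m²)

(1)

Expand each in SI base units:
  (1) [s⁻¹] · [kg·s⁻¹] = kg·s⁻²
  (2) [K] · [kg·s⁻³·K⁻¹] = kg·s⁻³
  (3) W·m⁻² = J·s⁻¹·m⁻² = kg·s⁻³
  (4) kg·s⁻³
  (5) [kg·m²·s⁻³] / [m²] = kg·s⁻³
All reduce to kg·s⁻³ except (1), which is kg·s⁻².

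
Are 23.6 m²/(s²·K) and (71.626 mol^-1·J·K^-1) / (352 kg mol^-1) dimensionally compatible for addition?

Yes

Reduce each to base SI dimensions:
  23.6 m²/(s²·K):  m²·s⁻²·K⁻¹
  (71.626 mol^-1·J·K^-1) / (352 kg mol^-1):  [kg·m²·s⁻²·K⁻¹·mol⁻¹] / [kg·mol⁻¹] = m²·s⁻²·K⁻¹
Both are m²·s⁻²·K⁻¹, so they have the same dimensions and can be added.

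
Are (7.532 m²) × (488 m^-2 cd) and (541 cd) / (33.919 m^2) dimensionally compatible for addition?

Reduce each to base SI dimensions:
  (7.532 m²) × (488 m^-2 cd):  [m²] · [m⁻²·cd] = cd
  (541 cd) / (33.919 m^2):  [cd] / [m²] = m⁻²·cd
cd ≠ m⁻²·cd, so they cannot be added.

No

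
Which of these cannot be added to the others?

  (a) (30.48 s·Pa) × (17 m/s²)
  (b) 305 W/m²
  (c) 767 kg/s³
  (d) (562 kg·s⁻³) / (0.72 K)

In SI base units:
  (a) [kg·m⁻¹·s⁻¹] · [m·s⁻²] = kg·s⁻³
  (b) W·m⁻² = J·s⁻¹·m⁻² = kg·s⁻³
  (c) kg·s⁻³
  (d) [kg·s⁻³] / [K] = kg·s⁻³·K⁻¹
All reduce to kg·s⁻³ except (d), which is kg·s⁻³·K⁻¹.

(d)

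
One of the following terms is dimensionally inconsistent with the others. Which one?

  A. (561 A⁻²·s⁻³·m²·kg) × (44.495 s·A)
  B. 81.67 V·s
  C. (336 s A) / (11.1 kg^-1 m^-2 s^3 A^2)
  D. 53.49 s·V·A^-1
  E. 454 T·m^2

In SI base units:
  A. [kg·m²·s⁻³·A⁻²] · [s·A] = kg·m²·s⁻²·A⁻¹
  B. V·s = J·C⁻¹·s = kg·m²·s⁻²·A⁻¹
  C. [s·A] / [kg⁻¹·m⁻²·s³·A²] = kg·m²·s⁻²·A⁻¹
  D. V·s·A⁻¹ = J·C⁻¹·s·A⁻¹ = kg·m²·s⁻²·A⁻²
  E. T·m² = Wb·m⁻²·m² = kg·m²·s⁻²·A⁻¹
All reduce to kg·m²·s⁻²·A⁻¹ except D., which is kg·m²·s⁻²·A⁻².

D.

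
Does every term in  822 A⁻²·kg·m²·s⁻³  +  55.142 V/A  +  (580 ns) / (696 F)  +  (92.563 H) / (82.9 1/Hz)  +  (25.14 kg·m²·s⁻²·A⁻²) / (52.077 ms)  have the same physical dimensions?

Yes

Expand each in SI base units:
  822 A⁻²·kg·m²·s⁻³:  kg·m²·s⁻³·A⁻²
  55.142 V/A:  V·A⁻¹ = J·C⁻¹·A⁻¹ = kg·m²·s⁻³·A⁻²
  (580 ns) / (696 F):  [s] / [kg⁻¹·m⁻²·s⁴·A²] = kg·m²·s⁻³·A⁻²
  (92.563 H) / (82.9 1/Hz):  [kg·m²·s⁻²·A⁻²] / [s] = kg·m²·s⁻³·A⁻²
  (25.14 kg·m²·s⁻²·A⁻²) / (52.077 ms):  [kg·m²·s⁻²·A⁻²] / [s] = kg·m²·s⁻³·A⁻²
Every term reduces to kg·m²·s⁻³·A⁻².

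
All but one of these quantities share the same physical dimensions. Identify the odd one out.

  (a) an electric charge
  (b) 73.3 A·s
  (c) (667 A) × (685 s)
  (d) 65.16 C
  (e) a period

Reduce each to base SI dimensions:
  (a) [electric charge] = s·A
  (b) A·s = s·A
  (c) [A] · [s] = s·A
  (d) C = s·A
  (e) [period] = s
All reduce to s·A except (e), which is s.

(e)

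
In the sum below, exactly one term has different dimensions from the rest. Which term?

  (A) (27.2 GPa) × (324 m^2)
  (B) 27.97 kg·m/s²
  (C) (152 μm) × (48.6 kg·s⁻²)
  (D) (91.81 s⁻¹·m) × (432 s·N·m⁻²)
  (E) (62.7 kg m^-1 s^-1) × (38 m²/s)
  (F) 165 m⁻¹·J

(D)

Expand each in SI base units:
  (A) [kg·m⁻¹·s⁻²] · [m²] = kg·m·s⁻²
  (B) kg·m·s⁻²
  (C) [m] · [kg·s⁻²] = kg·m·s⁻²
  (D) [m·s⁻¹] · [kg·m⁻¹·s⁻¹] = kg·s⁻²
  (E) [kg·m⁻¹·s⁻¹] · [m²·s⁻¹] = kg·m·s⁻²
  (F) J·m⁻¹ = N·m·m⁻¹ = kg·m·s⁻²
All reduce to kg·m·s⁻² except (D), which is kg·s⁻².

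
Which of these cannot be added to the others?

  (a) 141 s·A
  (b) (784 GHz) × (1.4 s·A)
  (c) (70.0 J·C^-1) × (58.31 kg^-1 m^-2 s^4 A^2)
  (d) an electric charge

(b)

Work out the base dimensions of each:
  (a) A·s = s·A
  (b) [s⁻¹] · [s·A] = A
  (c) [kg·m²·s⁻³·A⁻¹] · [kg⁻¹·m⁻²·s⁴·A²] = s·A
  (d) [electric charge] = s·A
All reduce to s·A except (b), which is A.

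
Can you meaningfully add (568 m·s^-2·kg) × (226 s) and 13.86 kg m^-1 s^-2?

No

Reduce each to base SI dimensions:
  (568 m·s^-2·kg) × (226 s):  [kg·m·s⁻²] · [s] = kg·m·s⁻¹
  13.86 kg m^-1 s^-2:  kg·m⁻¹·s⁻²
kg·m·s⁻¹ ≠ kg·m⁻¹·s⁻², so they cannot be added.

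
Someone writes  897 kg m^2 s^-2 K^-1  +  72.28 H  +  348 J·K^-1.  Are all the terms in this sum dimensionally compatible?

Work out the base dimensions of each:
  897 kg m^2 s^-2 K^-1:  kg·m²·s⁻²·K⁻¹
  72.28 H:  H = V·s·A⁻¹ = kg·m²·s⁻²·A⁻²
  348 J·K^-1:  J·K⁻¹ = N·m·K⁻¹ = kg·m²·s⁻²·K⁻¹
The terms do not share a single dimension (kg·m²·s⁻²·A⁻² vs kg·m²·s⁻²·K⁻¹).

No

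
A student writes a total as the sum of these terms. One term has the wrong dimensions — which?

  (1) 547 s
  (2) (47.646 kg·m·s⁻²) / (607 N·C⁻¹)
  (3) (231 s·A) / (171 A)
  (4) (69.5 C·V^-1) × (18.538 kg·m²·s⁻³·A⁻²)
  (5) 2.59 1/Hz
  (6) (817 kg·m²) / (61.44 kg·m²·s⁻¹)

Work out the base dimensions of each:
  (1) s
  (2) [kg·m·s⁻²] / [kg·m·s⁻³·A⁻¹] = s·A
  (3) [s·A] / [A] = s
  (4) [kg⁻¹·m⁻²·s⁴·A²] · [kg·m²·s⁻³·A⁻²] = s
  (5) Hz⁻¹ = (s⁻¹)⁻¹ = s
  (6) [kg·m²] / [kg·m²·s⁻¹] = s
All reduce to s except (2), which is s·A.

(2)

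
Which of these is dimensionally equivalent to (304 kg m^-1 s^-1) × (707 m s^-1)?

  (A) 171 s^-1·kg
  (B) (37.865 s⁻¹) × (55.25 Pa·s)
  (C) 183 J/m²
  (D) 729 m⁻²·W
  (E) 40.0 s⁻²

Reference: [kg·m⁻¹·s⁻¹] · [m·s⁻¹] = kg·s⁻².
Each option:
  (A) kg·s⁻¹
  (B) [s⁻¹] · [kg·m⁻¹·s⁻¹] = kg·m⁻¹·s⁻²
  (C) J·m⁻² = N·m·m⁻² = kg·s⁻²  ← same
  (D) W·m⁻² = J·s⁻¹·m⁻² = kg·s⁻³
  (E) s⁻²
Only (C) matches kg·s⁻².

(C)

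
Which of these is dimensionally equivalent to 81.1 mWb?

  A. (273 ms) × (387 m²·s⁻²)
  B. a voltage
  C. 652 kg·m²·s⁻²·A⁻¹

C.

Reference: Wb = V·s = kg·m²·s⁻²·A⁻¹.
Each option:
  A. [s] · [m²·s⁻²] = m²·s⁻¹
  B. [voltage] = kg·m²·s⁻³·A⁻¹
  C. kg·m²·s⁻²·A⁻¹  ← same
Only C. matches kg·m²·s⁻²·A⁻¹.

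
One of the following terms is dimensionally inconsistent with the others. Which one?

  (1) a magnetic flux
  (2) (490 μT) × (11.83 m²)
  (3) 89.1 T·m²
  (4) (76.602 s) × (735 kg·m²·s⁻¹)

(4)

Work out the base dimensions of each:
  (1) [magnetic flux] = kg·m²·s⁻²·A⁻¹
  (2) [kg·s⁻²·A⁻¹] · [m²] = kg·m²·s⁻²·A⁻¹
  (3) T·m² = Wb·m⁻²·m² = kg·m²·s⁻²·A⁻¹
  (4) [s] · [kg·m²·s⁻¹] = kg·m²
All reduce to kg·m²·s⁻²·A⁻¹ except (4), which is kg·m².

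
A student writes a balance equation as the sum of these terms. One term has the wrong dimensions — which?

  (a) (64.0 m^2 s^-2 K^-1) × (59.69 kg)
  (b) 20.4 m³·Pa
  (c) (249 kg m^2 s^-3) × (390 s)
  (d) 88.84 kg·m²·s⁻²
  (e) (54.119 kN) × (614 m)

(a)

Dimensions:
  (a) [m²·s⁻²·K⁻¹] · [kg] = kg·m²·s⁻²·K⁻¹
  (b) Pa·m³ = N·m⁻²·m³ = kg·m²·s⁻²
  (c) [kg·m²·s⁻³] · [s] = kg·m²·s⁻²
  (d) kg·m²·s⁻²
  (e) [kg·m·s⁻²] · [m] = kg·m²·s⁻²
All reduce to kg·m²·s⁻² except (a), which is kg·m²·s⁻²·K⁻¹.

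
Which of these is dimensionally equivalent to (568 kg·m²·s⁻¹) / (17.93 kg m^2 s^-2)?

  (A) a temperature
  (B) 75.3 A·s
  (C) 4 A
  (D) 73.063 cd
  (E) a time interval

Reference: [kg·m²·s⁻¹] / [kg·m²·s⁻²] = s.
Each option:
  (A) [temperature] = K
  (B) A·s = s·A
  (C) A
  (D) cd
  (E) [time interval] = s  ← same
Only (E) matches s.

(E)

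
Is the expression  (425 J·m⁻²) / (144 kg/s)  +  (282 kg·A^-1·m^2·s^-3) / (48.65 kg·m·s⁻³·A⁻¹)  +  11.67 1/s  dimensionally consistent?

No

Dimensions:
  (425 J·m⁻²) / (144 kg/s):  [kg·s⁻²] / [kg·s⁻¹] = s⁻¹
  (282 kg·A^-1·m^2·s^-3) / (48.65 kg·m·s⁻³·A⁻¹):  [kg·m²·s⁻³·A⁻¹] / [kg·m·s⁻³·A⁻¹] = m
  11.67 1/s:  s⁻¹
The terms do not share a single dimension (m vs s⁻¹).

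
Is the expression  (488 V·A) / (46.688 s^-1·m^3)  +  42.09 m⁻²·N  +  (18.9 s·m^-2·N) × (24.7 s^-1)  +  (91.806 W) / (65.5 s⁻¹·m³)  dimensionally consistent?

Yes

Reduce each to base SI dimensions:
  (488 V·A) / (46.688 s^-1·m^3):  [kg·m²·s⁻³] / [m³·s⁻¹] = kg·m⁻¹·s⁻²
  42.09 m⁻²·N:  N·m⁻² = kg·m·s⁻²·m⁻² = kg·m⁻¹·s⁻²
  (18.9 s·m^-2·N) × (24.7 s^-1):  [kg·m⁻¹·s⁻¹] · [s⁻¹] = kg·m⁻¹·s⁻²
  (91.806 W) / (65.5 s⁻¹·m³):  [kg·m²·s⁻³] / [m³·s⁻¹] = kg·m⁻¹·s⁻²
Every term reduces to kg·m⁻¹·s⁻².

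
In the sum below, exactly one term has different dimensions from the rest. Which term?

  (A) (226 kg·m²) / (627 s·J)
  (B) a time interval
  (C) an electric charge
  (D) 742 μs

Expand each in SI base units:
  (A) [kg·m²] / [kg·m²·s⁻¹] = s
  (B) [time interval] = s
  (C) [electric charge] = s·A
  (D) s
All reduce to s except (C), which is s·A.

(C)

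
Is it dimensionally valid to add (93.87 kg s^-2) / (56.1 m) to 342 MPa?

Expand each in SI base units:
  (93.87 kg s^-2) / (56.1 m):  [kg·s⁻²] / [m] = kg·m⁻¹·s⁻²
  342 MPa:  Pa = N·m⁻² = kg·m⁻¹·s⁻²
Both are kg·m⁻¹·s⁻², so they have the same dimensions and can be added.

Yes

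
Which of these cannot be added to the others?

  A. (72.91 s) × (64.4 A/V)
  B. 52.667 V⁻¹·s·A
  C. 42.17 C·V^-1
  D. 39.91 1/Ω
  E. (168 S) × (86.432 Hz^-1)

D.

In SI base units:
  A. [s] · [kg⁻¹·m⁻²·s³·A²] = kg⁻¹·m⁻²·s⁴·A²
  B. A·s·V⁻¹ = A·s·(J·C⁻¹)⁻¹ = kg⁻¹·m⁻²·s⁴·A²
  C. C·V⁻¹ = s·A·(J·C⁻¹)⁻¹ = kg⁻¹·m⁻²·s⁴·A²
  D. Ω⁻¹ = (V·A⁻¹)⁻¹ = kg⁻¹·m⁻²·s³·A²
  E. [kg⁻¹·m⁻²·s³·A²] · [s] = kg⁻¹·m⁻²·s⁴·A²
All reduce to kg⁻¹·m⁻²·s⁴·A² except D., which is kg⁻¹·m⁻²·s³·A².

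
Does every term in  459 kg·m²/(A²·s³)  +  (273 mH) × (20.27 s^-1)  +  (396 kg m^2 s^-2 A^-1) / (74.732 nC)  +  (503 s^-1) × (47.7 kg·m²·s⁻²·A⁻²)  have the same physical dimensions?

Reduce each to base SI dimensions:
  459 kg·m²/(A²·s³):  kg·m²·s⁻³·A⁻²
  (273 mH) × (20.27 s^-1):  [kg·m²·s⁻²·A⁻²] · [s⁻¹] = kg·m²·s⁻³·A⁻²
  (396 kg m^2 s^-2 A^-1) / (74.732 nC):  [kg·m²·s⁻²·A⁻¹] / [s·A] = kg·m²·s⁻³·A⁻²
  (503 s^-1) × (47.7 kg·m²·s⁻²·A⁻²):  [s⁻¹] · [kg·m²·s⁻²·A⁻²] = kg·m²·s⁻³·A⁻²
Every term reduces to kg·m²·s⁻³·A⁻².

Yes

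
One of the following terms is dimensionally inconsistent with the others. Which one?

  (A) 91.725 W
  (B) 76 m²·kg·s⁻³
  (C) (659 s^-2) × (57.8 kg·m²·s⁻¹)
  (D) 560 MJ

(D)

In SI base units:
  (A) W = J·s⁻¹ = kg·m²·s⁻³
  (B) kg·m²·s⁻³
  (C) [s⁻²] · [kg·m²·s⁻¹] = kg·m²·s⁻³
  (D) J = N·m = kg·m²·s⁻²
All reduce to kg·m²·s⁻³ except (D), which is kg·m²·s⁻².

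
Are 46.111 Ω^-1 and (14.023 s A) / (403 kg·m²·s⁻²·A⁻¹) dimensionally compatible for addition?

Dimensions:
  46.111 Ω^-1:  Ω⁻¹ = (V·A⁻¹)⁻¹ = kg⁻¹·m⁻²·s³·A²
  (14.023 s A) / (403 kg·m²·s⁻²·A⁻¹):  [s·A] / [kg·m²·s⁻²·A⁻¹] = kg⁻¹·m⁻²·s³·A²
Both are kg⁻¹·m⁻²·s³·A², so they have the same dimensions and can be added.

Yes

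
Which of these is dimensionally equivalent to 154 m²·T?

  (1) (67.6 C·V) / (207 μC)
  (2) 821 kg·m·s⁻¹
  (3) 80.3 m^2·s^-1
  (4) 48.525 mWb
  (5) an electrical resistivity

(4)

Reference: T·m² = Wb·m⁻²·m² = kg·m²·s⁻²·A⁻¹.
Each option:
  (1) [kg·m²·s⁻²] / [s·A] = kg·m²·s⁻³·A⁻¹
  (2) kg·m·s⁻¹
  (3) m²·s⁻¹
  (4) Wb = V·s = kg·m²·s⁻²·A⁻¹  ← same
  (5) [electrical resistivity] = kg·m³·s⁻³·A⁻²
Only (4) matches kg·m²·s⁻²·A⁻¹.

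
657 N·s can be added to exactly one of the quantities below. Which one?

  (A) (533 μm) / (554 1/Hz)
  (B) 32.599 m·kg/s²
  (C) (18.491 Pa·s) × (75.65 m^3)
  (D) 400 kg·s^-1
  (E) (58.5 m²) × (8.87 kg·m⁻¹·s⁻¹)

(E)

Reference: N·s = kg·m·s⁻²·s = kg·m·s⁻¹.
Each option:
  (A) [m] / [s] = m·s⁻¹
  (B) kg·m·s⁻²
  (C) [kg·m⁻¹·s⁻¹] · [m³] = kg·m²·s⁻¹
  (D) kg·s⁻¹
  (E) [m²] · [kg·m⁻¹·s⁻¹] = kg·m·s⁻¹  ← same
Only (E) matches kg·m·s⁻¹.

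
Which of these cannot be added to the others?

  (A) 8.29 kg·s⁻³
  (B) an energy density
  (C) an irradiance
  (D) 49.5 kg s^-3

(B)

In SI base units:
  (A) kg·s⁻³
  (B) [energy density] = kg·m⁻¹·s⁻²
  (C) [irradiance] = kg·s⁻³
  (D) kg·s⁻³
All reduce to kg·s⁻³ except (B), which is kg·m⁻¹·s⁻².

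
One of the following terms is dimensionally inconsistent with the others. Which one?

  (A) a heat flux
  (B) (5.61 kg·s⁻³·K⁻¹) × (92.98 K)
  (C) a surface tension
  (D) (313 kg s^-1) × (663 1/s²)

(C)

Dimensions:
  (A) [heat flux] = kg·s⁻³
  (B) [kg·s⁻³·K⁻¹] · [K] = kg·s⁻³
  (C) [surface tension] = kg·s⁻²
  (D) [kg·s⁻¹] · [s⁻²] = kg·s⁻³
All reduce to kg·s⁻³ except (C), which is kg·s⁻².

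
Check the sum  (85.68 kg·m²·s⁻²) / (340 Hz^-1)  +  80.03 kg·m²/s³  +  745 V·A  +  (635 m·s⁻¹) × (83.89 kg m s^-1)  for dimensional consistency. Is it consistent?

In SI base units:
  (85.68 kg·m²·s⁻²) / (340 Hz^-1):  [kg·m²·s⁻²] / [s] = kg·m²·s⁻³
  80.03 kg·m²/s³:  kg·m²·s⁻³
  745 V·A:  V·A = J·C⁻¹·A = kg·m²·s⁻³
  (635 m·s⁻¹) × (83.89 kg m s^-1):  [m·s⁻¹] · [kg·m·s⁻¹] = kg·m²·s⁻²
The terms do not share a single dimension (kg·m²·s⁻² vs kg·m²·s⁻³).

No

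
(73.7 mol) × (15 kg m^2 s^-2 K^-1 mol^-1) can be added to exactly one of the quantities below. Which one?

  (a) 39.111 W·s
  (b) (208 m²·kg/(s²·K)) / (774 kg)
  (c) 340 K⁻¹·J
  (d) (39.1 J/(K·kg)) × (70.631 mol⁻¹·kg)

(c)

Reference: [mol] · [kg·m²·s⁻²·K⁻¹·mol⁻¹] = kg·m²·s⁻²·K⁻¹.
Each option:
  (a) W·s = J·s⁻¹·s = kg·m²·s⁻²
  (b) [kg·m²·s⁻²·K⁻¹] / [kg] = m²·s⁻²·K⁻¹
  (c) J·K⁻¹ = N·m·K⁻¹ = kg·m²·s⁻²·K⁻¹  ← same
  (d) [m²·s⁻²·K⁻¹] · [kg·mol⁻¹] = kg·m²·s⁻²·K⁻¹·mol⁻¹
Only (c) matches kg·m²·s⁻²·K⁻¹.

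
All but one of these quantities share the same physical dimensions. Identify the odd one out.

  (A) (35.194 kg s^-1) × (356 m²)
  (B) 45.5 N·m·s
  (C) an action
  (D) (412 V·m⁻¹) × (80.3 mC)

In SI base units:
  (A) [kg·s⁻¹] · [m²] = kg·m²·s⁻¹
  (B) N·m·s = kg·m·s⁻²·m·s = kg·m²·s⁻¹
  (C) [action] = kg·m²·s⁻¹
  (D) [kg·m·s⁻³·A⁻¹] · [s·A] = kg·m·s⁻²
All reduce to kg·m²·s⁻¹ except (D), which is kg·m·s⁻².

(D)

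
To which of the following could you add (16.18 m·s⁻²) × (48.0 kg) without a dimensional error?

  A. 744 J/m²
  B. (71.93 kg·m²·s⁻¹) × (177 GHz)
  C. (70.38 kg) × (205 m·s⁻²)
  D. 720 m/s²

C.

Reference: [m·s⁻²] · [kg] = kg·m·s⁻².
Each option:
  A. J·m⁻² = N·m·m⁻² = kg·s⁻²
  B. [kg·m²·s⁻¹] · [s⁻¹] = kg·m²·s⁻²
  C. [kg] · [m·s⁻²] = kg·m·s⁻²  ← same
  D. m·s⁻²
Only C. matches kg·m·s⁻².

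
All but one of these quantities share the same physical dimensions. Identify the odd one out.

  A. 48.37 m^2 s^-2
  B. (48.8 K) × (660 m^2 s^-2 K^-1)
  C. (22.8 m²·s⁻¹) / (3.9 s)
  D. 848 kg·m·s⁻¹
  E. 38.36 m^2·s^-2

Dimensions:
  A. m²·s⁻²
  B. [K] · [m²·s⁻²·K⁻¹] = m²·s⁻²
  C. [m²·s⁻¹] / [s] = m²·s⁻²
  D. kg·m·s⁻¹
  E. m²·s⁻²
All reduce to m²·s⁻² except D., which is kg·m·s⁻¹.

D.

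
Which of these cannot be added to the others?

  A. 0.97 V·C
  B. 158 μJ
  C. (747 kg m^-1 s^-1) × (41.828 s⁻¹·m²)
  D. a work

C.

In SI base units:
  A. C·V = s·A·J·C⁻¹ = kg·m²·s⁻²
  B. J = N·m = kg·m²·s⁻²
  C. [kg·m⁻¹·s⁻¹] · [m²·s⁻¹] = kg·m·s⁻²
  D. [work] = kg·m²·s⁻²
All reduce to kg·m²·s⁻² except C., which is kg·m·s⁻².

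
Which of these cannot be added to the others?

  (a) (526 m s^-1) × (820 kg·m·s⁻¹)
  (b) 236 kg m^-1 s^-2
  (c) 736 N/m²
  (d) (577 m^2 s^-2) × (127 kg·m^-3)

(a)

Expand each in SI base units:
  (a) [m·s⁻¹] · [kg·m·s⁻¹] = kg·m²·s⁻²
  (b) kg·m⁻¹·s⁻²
  (c) N·m⁻² = kg·m·s⁻²·m⁻² = kg·m⁻¹·s⁻²
  (d) [m²·s⁻²] · [kg·m⁻³] = kg·m⁻¹·s⁻²
All reduce to kg·m⁻¹·s⁻² except (a), which is kg·m²·s⁻².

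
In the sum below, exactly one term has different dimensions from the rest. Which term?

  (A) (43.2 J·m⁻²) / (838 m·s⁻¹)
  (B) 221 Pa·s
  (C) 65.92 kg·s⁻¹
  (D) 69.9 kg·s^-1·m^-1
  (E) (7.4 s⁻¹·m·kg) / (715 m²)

(C)

Work out the base dimensions of each:
  (A) [kg·s⁻²] / [m·s⁻¹] = kg·m⁻¹·s⁻¹
  (B) Pa·s = N·m⁻²·s = kg·m⁻¹·s⁻¹
  (C) kg·s⁻¹
  (D) kg·m⁻¹·s⁻¹
  (E) [kg·m·s⁻¹] / [m²] = kg·m⁻¹·s⁻¹
All reduce to kg·m⁻¹·s⁻¹ except (C), which is kg·s⁻¹.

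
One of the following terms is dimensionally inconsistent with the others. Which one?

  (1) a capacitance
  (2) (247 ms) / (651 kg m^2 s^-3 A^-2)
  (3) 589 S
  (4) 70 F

(3)

Dimensions:
  (1) [capacitance] = kg⁻¹·m⁻²·s⁴·A²
  (2) [s] / [kg·m²·s⁻³·A⁻²] = kg⁻¹·m⁻²·s⁴·A²
  (3) S = Ω⁻¹ = kg⁻¹·m⁻²·s³·A²
  (4) F = C·V⁻¹ = kg⁻¹·m⁻²·s⁴·A²
All reduce to kg⁻¹·m⁻²·s⁴·A² except (3), which is kg⁻¹·m⁻²·s³·A².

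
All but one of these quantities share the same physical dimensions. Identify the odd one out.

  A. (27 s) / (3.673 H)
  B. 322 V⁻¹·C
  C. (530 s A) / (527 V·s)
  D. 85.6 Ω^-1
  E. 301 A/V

B.

Work out the base dimensions of each:
  A. [s] / [kg·m²·s⁻²·A⁻²] = kg⁻¹·m⁻²·s³·A²
  B. C·V⁻¹ = s·A·(J·C⁻¹)⁻¹ = kg⁻¹·m⁻²·s⁴·A²
  C. [s·A] / [kg·m²·s⁻²·A⁻¹] = kg⁻¹·m⁻²·s³·A²
  D. Ω⁻¹ = (V·A⁻¹)⁻¹ = kg⁻¹·m⁻²·s³·A²
  E. A·V⁻¹ = A·(J·C⁻¹)⁻¹ = kg⁻¹·m⁻²·s³·A²
All reduce to kg⁻¹·m⁻²·s³·A² except B., which is kg⁻¹·m⁻²·s⁴·A².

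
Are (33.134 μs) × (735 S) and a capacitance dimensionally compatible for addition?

Dimensions:
  (33.134 μs) × (735 S):  [s] · [kg⁻¹·m⁻²·s³·A²] = kg⁻¹·m⁻²·s⁴·A²
  a capacitance:  [capacitance] = kg⁻¹·m⁻²·s⁴·A²
Both are kg⁻¹·m⁻²·s⁴·A², so they have the same dimensions and can be added.

Yes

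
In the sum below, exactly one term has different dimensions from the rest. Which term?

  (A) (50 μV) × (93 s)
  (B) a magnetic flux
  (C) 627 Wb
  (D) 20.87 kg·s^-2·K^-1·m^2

Work out the base dimensions of each:
  (A) [kg·m²·s⁻³·A⁻¹] · [s] = kg·m²·s⁻²·A⁻¹
  (B) [magnetic flux] = kg·m²·s⁻²·A⁻¹
  (C) Wb = V·s = kg·m²·s⁻²·A⁻¹
  (D) kg·m²·s⁻²·K⁻¹
All reduce to kg·m²·s⁻²·A⁻¹ except (D), which is kg·m²·s⁻²·K⁻¹.

(D)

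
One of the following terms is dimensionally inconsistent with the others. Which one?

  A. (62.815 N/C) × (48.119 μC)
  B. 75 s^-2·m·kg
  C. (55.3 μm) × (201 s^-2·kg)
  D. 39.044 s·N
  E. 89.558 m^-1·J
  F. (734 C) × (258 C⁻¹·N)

D.

Expand each in SI base units:
  A. [kg·m·s⁻³·A⁻¹] · [s·A] = kg·m·s⁻²
  B. kg·m·s⁻²
  C. [m] · [kg·s⁻²] = kg·m·s⁻²
  D. N·s = kg·m·s⁻²·s = kg·m·s⁻¹
  E. J·m⁻¹ = N·m·m⁻¹ = kg·m·s⁻²
  F. [s·A] · [kg·m·s⁻³·A⁻¹] = kg·m·s⁻²
All reduce to kg·m·s⁻² except D., which is kg·m·s⁻¹.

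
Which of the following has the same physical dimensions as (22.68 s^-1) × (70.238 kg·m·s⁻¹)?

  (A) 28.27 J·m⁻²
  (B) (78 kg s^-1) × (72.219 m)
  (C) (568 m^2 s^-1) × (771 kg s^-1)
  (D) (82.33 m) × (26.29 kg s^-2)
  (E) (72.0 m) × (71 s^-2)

(D)

Reference: [s⁻¹] · [kg·m·s⁻¹] = kg·m·s⁻².
Each option:
  (A) J·m⁻² = N·m·m⁻² = kg·s⁻²
  (B) [kg·s⁻¹] · [m] = kg·m·s⁻¹
  (C) [m²·s⁻¹] · [kg·s⁻¹] = kg·m²·s⁻²
  (D) [m] · [kg·s⁻²] = kg·m·s⁻²  ← same
  (E) [m] · [s⁻²] = m·s⁻²
Only (D) matches kg·m·s⁻².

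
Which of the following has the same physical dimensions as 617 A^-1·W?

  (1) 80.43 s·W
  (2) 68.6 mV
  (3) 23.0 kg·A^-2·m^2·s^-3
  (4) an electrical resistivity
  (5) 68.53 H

(2)

Reference: W·A⁻¹ = J·s⁻¹·A⁻¹ = kg·m²·s⁻³·A⁻¹.
Each option:
  (1) W·s = J·s⁻¹·s = kg·m²·s⁻²
  (2) V = J·C⁻¹ = kg·m²·s⁻³·A⁻¹  ← same
  (3) kg·m²·s⁻³·A⁻²
  (4) [electrical resistivity] = kg·m³·s⁻³·A⁻²
  (5) H = V·s·A⁻¹ = kg·m²·s⁻²·A⁻²
Only (2) matches kg·m²·s⁻³·A⁻¹.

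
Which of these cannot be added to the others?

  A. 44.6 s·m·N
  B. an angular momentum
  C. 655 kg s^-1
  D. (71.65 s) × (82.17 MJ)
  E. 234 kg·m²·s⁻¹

Work out the base dimensions of each:
  A. N·m·s = kg·m·s⁻²·m·s = kg·m²·s⁻¹
  B. [angular momentum] = kg·m²·s⁻¹
  C. kg·s⁻¹
  D. [s] · [kg·m²·s⁻²] = kg·m²·s⁻¹
  E. kg·m²·s⁻¹
All reduce to kg·m²·s⁻¹ except C., which is kg·s⁻¹.

C.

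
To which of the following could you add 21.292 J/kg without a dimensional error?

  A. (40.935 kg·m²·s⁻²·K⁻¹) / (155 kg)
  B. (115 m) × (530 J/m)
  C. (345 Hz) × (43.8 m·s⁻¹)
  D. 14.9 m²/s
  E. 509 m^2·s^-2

E.

Reference: J·kg⁻¹ = N·m·kg⁻¹ = m²·s⁻².
Each option:
  A. [kg·m²·s⁻²·K⁻¹] / [kg] = m²·s⁻²·K⁻¹
  B. [m] · [kg·m·s⁻²] = kg·m²·s⁻²
  C. [s⁻¹] · [m·s⁻¹] = m·s⁻²
  D. m²·s⁻¹
  E. m²·s⁻²  ← same
Only E. matches m²·s⁻².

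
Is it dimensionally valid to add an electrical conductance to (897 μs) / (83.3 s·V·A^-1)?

Yes

Expand each in SI base units:
  an electrical conductance:  [electrical conductance] = kg⁻¹·m⁻²·s³·A²
  (897 μs) / (83.3 s·V·A^-1):  [s] / [kg·m²·s⁻²·A⁻²] = kg⁻¹·m⁻²·s³·A²
Both are kg⁻¹·m⁻²·s³·A², so they have the same dimensions and can be added.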